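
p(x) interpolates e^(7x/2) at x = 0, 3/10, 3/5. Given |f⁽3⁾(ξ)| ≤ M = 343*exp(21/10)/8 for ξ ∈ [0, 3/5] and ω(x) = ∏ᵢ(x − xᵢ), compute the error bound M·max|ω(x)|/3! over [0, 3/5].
343*sqrt(3)*exp(21/10)/8000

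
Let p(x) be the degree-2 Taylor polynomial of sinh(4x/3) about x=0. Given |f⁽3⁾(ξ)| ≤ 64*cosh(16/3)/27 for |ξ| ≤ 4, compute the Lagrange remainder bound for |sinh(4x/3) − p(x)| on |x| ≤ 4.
2048*cosh(16/3)/81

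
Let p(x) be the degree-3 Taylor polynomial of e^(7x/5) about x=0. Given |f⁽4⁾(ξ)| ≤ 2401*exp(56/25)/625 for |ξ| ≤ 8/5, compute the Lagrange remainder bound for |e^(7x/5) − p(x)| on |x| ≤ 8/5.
1229312*exp(56/25)/1171875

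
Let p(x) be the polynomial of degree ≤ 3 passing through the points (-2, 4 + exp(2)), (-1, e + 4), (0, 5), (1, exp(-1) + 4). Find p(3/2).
(35 + e*(-5*exp(2) + 29 + 21*e))*exp(-1)/16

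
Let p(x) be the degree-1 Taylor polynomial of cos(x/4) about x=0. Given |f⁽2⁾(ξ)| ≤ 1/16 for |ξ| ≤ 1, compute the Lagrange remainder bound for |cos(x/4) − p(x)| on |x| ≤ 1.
1/32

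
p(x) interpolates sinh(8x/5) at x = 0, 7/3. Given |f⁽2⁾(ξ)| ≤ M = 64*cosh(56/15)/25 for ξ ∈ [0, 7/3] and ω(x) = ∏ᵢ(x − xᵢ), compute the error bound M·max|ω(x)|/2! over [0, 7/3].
392*cosh(56/15)/225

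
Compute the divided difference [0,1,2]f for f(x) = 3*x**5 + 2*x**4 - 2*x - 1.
59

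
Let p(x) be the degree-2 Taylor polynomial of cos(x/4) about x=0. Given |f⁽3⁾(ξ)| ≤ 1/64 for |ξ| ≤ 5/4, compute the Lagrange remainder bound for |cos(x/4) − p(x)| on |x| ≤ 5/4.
125/24576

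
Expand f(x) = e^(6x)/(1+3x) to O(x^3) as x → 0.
1 + 3*x + 9*x**2 + O(x**3)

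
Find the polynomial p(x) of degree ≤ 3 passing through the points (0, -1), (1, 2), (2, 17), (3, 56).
2*x**3 + x - 1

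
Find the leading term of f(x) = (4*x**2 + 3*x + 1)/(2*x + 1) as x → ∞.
2*x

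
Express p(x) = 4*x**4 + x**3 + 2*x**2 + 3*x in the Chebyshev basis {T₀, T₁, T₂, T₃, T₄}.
(5/2)T₀ + (15/4)T₁ + (3)T₂ + (1/4)T₃ + (1/2)T₄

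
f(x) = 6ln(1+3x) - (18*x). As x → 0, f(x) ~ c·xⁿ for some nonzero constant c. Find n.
2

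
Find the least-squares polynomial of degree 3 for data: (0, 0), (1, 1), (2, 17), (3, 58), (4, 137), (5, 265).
-1/18 + (-1511/756)x + (167/126)x² + (209/108)x³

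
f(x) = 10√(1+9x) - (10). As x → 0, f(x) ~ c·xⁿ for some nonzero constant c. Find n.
1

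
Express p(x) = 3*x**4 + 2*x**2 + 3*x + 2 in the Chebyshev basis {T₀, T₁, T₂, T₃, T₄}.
(33/8)T₀ + (3)T₁ + (5/2)T₂ + (3/8)T₄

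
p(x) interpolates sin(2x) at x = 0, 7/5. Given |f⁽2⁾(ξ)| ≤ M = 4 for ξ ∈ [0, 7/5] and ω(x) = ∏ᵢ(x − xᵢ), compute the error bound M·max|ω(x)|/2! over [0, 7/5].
49/50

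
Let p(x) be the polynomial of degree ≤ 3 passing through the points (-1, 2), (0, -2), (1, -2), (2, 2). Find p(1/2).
-5/2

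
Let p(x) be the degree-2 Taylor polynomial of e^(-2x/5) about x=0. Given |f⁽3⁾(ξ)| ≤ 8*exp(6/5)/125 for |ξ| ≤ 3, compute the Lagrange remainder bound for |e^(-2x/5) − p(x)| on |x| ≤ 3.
36*exp(6/5)/125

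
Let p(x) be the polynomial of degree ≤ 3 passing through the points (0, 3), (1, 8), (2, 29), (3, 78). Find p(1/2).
17/4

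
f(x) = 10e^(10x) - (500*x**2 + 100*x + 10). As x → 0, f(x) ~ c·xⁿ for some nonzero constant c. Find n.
3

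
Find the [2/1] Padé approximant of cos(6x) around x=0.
1 - 18*x**2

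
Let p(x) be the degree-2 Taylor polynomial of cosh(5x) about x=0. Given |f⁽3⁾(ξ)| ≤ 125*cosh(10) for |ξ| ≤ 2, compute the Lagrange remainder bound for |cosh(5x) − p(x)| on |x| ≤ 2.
500*cosh(10)/3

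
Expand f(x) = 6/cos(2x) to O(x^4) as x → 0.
6 + 12*x**2 + O(x**4)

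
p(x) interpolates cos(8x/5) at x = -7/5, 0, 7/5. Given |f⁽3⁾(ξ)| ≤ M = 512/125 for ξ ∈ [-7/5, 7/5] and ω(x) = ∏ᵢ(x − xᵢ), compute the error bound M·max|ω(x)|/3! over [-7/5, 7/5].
175616*sqrt(3)/421875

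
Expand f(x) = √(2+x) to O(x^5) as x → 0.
sqrt(2) + sqrt(2)*x/4 - sqrt(2)*x**2/32 + sqrt(2)*x**3/128 - 5*sqrt(2)*x**4/2048 + O(x**5)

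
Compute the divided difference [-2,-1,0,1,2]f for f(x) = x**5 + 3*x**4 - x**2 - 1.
3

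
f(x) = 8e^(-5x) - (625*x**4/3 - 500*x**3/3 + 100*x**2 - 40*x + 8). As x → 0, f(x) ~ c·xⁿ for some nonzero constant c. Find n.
5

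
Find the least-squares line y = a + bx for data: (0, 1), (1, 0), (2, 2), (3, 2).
a = 1/2, b = 1/2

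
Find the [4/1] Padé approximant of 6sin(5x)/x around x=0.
625*x**4/4 - 125*x**2 + 30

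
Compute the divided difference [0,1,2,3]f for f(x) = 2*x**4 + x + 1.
12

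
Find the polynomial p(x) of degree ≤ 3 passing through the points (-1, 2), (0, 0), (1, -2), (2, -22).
-3*x**3 + x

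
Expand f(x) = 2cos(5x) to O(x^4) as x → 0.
2 - 25*x**2 + O(x**4)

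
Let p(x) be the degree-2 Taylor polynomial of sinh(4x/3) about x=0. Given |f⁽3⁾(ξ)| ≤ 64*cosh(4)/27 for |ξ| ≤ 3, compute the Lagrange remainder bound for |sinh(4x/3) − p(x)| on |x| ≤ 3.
32*cosh(4)/3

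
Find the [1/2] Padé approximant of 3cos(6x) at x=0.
3/(18*x**2 + 1)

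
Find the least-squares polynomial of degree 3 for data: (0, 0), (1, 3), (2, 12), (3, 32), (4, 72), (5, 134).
4/63 + (677/378)x + (13/252)x² + (107/108)x³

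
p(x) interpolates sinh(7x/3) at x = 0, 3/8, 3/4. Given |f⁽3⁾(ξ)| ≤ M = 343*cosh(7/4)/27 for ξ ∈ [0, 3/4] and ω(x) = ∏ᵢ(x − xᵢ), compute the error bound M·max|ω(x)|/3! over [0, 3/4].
343*sqrt(3)*cosh(7/4)/13824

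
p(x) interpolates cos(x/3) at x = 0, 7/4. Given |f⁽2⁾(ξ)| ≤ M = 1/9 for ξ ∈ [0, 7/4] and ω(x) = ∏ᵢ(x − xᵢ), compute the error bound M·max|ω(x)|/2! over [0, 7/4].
49/1152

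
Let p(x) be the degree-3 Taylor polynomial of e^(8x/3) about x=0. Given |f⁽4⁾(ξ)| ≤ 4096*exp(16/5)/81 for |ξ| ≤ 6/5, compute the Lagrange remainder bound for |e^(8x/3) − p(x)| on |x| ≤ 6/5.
8192*exp(16/5)/1875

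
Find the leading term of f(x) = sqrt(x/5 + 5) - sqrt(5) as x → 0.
sqrt(5)*x/50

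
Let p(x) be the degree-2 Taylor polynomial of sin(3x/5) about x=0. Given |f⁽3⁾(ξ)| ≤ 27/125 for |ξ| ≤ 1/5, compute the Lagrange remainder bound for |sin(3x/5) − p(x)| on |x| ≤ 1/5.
9/31250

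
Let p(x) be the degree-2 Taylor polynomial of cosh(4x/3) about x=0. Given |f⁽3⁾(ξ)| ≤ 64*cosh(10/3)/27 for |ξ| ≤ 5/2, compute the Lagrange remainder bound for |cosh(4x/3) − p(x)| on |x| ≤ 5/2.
500*cosh(10/3)/81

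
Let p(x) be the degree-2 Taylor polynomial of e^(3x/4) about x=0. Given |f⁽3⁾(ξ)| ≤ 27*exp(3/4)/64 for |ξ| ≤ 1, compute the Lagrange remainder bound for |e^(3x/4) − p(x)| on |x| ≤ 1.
9*exp(3/4)/128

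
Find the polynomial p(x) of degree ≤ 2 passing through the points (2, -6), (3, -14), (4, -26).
-2*x**2 + 2*x - 2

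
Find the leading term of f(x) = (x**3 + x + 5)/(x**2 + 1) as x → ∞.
x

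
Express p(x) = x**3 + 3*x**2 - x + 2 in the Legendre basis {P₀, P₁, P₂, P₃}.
(3)P₀ + (-2/5)P₁ + (2)P₂ + (2/5)P₃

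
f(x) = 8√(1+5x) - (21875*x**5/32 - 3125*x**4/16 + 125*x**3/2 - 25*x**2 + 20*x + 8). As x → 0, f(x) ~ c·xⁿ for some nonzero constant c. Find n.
6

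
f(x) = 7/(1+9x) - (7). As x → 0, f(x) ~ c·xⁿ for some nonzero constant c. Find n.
1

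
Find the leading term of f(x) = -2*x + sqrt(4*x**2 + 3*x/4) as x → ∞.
3/16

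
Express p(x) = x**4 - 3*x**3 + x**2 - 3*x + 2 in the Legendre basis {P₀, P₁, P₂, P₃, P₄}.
(38/15)P₀ + (-24/5)P₁ + (26/21)P₂ + (-6/5)P₃ + (8/35)P₄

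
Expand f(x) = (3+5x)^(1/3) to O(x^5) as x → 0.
3**(1/3) + 5*3**(1/3)*x/9 - 25*3**(1/3)*x**2/81 + 625*3**(1/3)*x**3/2187 - 6250*3**(1/3)*x**4/19683 + O(x**5)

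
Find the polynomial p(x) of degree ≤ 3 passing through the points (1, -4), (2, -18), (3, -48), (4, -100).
-x**3 - 2*x**2 - x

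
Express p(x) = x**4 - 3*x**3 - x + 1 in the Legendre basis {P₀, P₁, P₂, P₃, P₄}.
(6/5)P₀ + (-14/5)P₁ + (4/7)P₂ + (-6/5)P₃ + (8/35)P₄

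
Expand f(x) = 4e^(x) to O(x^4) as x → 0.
4 + 4*x + 2*x**2 + 2*x**3/3 + O(x**4)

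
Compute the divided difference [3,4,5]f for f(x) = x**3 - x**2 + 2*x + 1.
11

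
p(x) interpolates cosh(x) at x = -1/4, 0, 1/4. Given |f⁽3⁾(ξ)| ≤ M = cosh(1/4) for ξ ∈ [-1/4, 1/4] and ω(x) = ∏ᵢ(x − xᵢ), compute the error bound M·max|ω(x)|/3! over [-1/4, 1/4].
sqrt(3)*cosh(1/4)/1728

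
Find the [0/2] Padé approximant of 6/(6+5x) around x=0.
1/(5*x/6 + 1)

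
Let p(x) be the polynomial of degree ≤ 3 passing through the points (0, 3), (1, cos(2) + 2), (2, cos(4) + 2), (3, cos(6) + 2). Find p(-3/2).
135*cos(4)/16 - 35*cos(6)/16 - 189*cos(2)/16 + 137/16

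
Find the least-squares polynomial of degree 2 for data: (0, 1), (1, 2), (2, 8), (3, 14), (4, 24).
27/35 + (23/35)x + (9/7)x²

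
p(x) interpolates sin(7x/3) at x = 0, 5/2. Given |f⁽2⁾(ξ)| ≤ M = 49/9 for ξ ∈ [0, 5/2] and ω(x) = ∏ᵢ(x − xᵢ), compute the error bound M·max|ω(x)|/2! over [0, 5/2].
1225/288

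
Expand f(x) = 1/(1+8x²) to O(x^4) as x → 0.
1 - 8*x**2 + O(x**4)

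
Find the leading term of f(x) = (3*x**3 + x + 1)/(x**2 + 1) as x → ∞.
3*x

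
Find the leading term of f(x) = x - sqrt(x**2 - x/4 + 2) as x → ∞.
1/8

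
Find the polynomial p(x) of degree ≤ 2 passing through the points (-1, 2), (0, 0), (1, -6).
-2*x**2 - 4*x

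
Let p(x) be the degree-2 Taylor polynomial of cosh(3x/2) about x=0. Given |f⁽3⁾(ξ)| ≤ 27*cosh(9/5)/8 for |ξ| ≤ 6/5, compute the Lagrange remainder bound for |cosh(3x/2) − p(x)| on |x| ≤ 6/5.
243*cosh(9/5)/250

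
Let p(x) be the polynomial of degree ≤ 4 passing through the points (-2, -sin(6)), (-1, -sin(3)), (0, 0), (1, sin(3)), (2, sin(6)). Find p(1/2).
-sin(6)/16 + 5*sin(3)/8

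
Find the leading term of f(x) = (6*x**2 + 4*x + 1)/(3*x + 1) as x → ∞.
2*x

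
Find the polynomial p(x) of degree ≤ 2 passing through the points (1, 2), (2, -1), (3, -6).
3 - x**2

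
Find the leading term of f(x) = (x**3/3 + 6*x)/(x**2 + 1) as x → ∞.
x/3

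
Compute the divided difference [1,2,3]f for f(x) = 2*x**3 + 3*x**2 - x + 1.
15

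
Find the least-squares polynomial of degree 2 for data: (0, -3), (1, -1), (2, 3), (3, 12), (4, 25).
-96/35 + (-57/70)x + (27/14)x²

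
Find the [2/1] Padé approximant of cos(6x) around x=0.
1 - 18*x**2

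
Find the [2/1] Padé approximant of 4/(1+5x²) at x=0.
4 - 20*x**2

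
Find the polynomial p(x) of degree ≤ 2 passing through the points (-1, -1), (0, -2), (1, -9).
-3*x**2 - 4*x - 2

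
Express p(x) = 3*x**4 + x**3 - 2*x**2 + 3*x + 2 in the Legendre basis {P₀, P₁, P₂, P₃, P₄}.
(29/15)P₀ + (18/5)P₁ + (8/21)P₂ + (2/5)P₃ + (24/35)P₄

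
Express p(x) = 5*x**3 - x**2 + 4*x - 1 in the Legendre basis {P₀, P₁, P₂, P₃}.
(-4/3)P₀ + (7)P₁ + (-2/3)P₂ + (2)P₃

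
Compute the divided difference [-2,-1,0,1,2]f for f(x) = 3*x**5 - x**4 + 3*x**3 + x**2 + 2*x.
-1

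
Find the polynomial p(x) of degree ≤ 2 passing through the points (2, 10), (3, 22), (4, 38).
2*x**2 + 2*x - 2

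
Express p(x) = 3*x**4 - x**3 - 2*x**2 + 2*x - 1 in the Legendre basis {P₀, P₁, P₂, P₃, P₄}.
(-16/15)P₀ + (7/5)P₁ + (8/21)P₂ + (-2/5)P₃ + (24/35)P₄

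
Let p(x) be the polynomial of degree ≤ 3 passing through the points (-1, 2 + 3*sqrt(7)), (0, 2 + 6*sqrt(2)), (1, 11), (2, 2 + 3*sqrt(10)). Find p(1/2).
-3*sqrt(10)/16 - 3*sqrt(7)/16 + 27*sqrt(2)/8 + 113/16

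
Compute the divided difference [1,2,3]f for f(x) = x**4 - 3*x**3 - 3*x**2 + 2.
4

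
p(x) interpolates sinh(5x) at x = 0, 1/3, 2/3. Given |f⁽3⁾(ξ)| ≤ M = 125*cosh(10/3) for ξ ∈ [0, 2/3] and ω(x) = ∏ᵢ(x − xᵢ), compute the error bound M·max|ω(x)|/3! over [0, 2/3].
125*sqrt(3)*cosh(10/3)/729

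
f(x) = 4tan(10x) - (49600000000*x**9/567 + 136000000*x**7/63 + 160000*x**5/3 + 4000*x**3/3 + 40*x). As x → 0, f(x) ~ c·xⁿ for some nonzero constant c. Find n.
11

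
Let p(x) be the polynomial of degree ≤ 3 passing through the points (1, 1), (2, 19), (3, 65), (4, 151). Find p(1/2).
-5/4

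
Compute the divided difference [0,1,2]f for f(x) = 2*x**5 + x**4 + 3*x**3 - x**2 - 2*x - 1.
45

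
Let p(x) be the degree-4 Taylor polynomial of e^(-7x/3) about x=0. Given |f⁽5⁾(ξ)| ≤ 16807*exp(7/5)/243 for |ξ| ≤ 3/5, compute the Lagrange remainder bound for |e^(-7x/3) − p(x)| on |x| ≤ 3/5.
16807*exp(7/5)/375000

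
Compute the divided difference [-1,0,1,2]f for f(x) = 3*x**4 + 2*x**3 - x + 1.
8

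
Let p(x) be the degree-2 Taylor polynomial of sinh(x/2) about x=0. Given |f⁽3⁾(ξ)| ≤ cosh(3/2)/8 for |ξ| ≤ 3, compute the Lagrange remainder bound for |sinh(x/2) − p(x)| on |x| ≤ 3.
9*cosh(3/2)/16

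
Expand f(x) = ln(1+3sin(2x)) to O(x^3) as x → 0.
6*x - 18*x**2 + O(x**3)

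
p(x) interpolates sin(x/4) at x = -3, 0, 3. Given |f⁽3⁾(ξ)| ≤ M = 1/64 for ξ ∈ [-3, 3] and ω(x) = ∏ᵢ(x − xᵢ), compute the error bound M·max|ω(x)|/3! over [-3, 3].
sqrt(3)/64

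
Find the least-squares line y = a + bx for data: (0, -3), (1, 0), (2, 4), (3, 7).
a = -31/10, b = 17/5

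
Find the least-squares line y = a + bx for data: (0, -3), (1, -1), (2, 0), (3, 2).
a = -29/10, b = 8/5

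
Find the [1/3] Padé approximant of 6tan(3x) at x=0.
18*x/(1 - 3*x**2)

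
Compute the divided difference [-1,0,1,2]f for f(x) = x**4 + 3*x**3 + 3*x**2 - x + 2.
5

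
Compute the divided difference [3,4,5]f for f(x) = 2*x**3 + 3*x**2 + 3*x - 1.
27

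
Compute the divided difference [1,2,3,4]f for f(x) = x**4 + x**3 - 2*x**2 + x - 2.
11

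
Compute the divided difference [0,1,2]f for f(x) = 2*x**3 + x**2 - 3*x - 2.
7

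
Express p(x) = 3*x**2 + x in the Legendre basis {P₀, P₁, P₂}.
P₀ + P₁ + (2)P₂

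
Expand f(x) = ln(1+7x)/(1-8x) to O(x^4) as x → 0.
7*x + 63*x**2/2 + 1099*x**3/3 + O(x**4)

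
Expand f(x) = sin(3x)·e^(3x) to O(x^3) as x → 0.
3*x + 9*x**2 + O(x**3)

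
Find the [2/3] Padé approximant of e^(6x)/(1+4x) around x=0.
(123*x**2/35 + 108*x/35 + 1)/(366*x**3/35 - 303*x**2/35 + 38*x/35 + 1)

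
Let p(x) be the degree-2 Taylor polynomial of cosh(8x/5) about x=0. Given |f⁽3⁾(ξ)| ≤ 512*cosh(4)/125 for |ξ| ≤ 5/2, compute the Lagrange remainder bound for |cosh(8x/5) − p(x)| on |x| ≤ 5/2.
32*cosh(4)/3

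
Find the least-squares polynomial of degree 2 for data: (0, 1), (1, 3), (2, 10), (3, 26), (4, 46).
36/35 + (-109/70)x + (45/14)x²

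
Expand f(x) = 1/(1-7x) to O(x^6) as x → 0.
1 + 7*x + 49*x**2 + 343*x**3 + 2401*x**4 + 16807*x**5 + O(x**6)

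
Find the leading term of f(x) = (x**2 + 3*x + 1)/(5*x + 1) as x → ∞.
x/5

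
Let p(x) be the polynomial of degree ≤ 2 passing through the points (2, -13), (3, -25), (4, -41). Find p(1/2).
-5/2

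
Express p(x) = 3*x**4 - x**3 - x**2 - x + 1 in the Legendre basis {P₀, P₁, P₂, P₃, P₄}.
(19/15)P₀ + (-8/5)P₁ + (22/21)P₂ + (-2/5)P₃ + (24/35)P₄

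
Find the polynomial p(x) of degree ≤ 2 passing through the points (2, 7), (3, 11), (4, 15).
4*x - 1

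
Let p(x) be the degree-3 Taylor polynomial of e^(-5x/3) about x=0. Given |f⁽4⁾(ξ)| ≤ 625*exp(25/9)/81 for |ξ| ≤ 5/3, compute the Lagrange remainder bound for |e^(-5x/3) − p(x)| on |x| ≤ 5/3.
390625*exp(25/9)/157464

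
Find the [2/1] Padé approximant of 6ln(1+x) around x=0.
x*(x + 6)/(2*x/3 + 1)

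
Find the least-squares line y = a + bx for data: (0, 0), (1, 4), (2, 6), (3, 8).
a = 3/5, b = 13/5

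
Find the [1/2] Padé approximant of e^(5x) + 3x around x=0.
(1997*x/309 + 1)/(-125*x**2/618 - 475*x/309 + 1)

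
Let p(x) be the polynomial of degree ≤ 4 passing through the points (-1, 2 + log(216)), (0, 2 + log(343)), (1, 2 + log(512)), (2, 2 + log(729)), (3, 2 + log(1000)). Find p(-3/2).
2 + log(17179869184*2**(25/32)*3**(121/128)*5**(105/128)*7**(5/32)/2542277241)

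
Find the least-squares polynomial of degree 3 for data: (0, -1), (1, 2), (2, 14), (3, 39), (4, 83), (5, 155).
-74/63 + (773/378)x + (151/252)x² + (113/108)x³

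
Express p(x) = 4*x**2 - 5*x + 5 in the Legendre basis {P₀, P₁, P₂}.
(19/3)P₀ + (-5)P₁ + (8/3)P₂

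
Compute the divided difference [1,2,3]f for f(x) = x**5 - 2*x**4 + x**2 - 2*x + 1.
41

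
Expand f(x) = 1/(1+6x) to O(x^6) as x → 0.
1 - 6*x + 36*x**2 - 216*x**3 + 1296*x**4 - 7776*x**5 + O(x**6)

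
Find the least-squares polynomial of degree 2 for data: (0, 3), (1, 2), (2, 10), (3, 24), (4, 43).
18/7 + (-103/35)x + (23/7)x²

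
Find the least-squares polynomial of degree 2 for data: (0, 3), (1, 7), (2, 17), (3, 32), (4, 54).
107/35 + (69/70)x + (41/14)x²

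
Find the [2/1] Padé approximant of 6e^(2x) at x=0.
(4*x**2 + 8*x + 6)/(1 - 2*x/3)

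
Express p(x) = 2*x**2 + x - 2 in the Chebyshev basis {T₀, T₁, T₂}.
-T₀ + T₁ + T₂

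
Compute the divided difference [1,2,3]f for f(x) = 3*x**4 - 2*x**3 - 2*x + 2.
63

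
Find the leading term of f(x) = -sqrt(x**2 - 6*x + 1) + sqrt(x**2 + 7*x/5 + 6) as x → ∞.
37/10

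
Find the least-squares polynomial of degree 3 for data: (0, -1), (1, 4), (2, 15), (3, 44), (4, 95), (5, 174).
-47/63 + (337/189)x + (125/126)x² + (61/54)x³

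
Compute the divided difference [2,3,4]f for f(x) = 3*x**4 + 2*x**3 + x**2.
184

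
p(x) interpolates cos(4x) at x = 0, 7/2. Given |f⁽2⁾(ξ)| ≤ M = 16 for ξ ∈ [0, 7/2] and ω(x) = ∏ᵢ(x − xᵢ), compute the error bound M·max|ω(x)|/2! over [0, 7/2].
49/2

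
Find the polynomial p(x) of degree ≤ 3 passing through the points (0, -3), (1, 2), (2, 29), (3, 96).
3*x**3 + 2*x**2 - 3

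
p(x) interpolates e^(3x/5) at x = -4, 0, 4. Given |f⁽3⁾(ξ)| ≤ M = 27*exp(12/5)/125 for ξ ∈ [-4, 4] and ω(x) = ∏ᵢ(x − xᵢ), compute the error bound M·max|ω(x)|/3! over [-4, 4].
64*sqrt(3)*exp(12/5)/125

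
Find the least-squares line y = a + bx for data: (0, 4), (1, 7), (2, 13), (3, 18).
a = 33/10, b = 24/5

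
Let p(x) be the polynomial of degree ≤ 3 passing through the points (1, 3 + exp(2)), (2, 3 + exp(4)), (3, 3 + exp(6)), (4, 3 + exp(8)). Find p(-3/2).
-105*exp(8)/16 - 495*exp(4)/16 + 3 + 231*exp(2)/16 + 385*exp(6)/16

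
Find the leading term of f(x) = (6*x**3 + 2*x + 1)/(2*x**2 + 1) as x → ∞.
3*x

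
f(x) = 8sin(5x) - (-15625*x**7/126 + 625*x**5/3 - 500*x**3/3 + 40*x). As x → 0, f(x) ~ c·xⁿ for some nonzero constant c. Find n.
9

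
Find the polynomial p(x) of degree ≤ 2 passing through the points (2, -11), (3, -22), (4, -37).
-2*x**2 - x - 1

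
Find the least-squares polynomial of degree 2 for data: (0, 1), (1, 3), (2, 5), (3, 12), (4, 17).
34/35 + (67/70)x + (11/14)x²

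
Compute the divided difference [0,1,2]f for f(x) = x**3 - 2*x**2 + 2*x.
1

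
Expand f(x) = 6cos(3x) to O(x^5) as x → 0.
6 - 27*x**2 + 81*x**4/4 + O(x**5)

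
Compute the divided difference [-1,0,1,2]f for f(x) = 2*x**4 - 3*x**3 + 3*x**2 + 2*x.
1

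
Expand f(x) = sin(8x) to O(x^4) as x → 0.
8*x - 256*x**3/3 + O(x**4)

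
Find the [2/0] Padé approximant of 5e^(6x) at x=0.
90*x**2 + 30*x + 5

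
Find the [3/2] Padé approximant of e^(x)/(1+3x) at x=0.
(661*x**3/15090 + 2553*x**2/10060 + 1896*x/2515 + 1)/(-7429*x**2/10060 + 6926*x/2515 + 1)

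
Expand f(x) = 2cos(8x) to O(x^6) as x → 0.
2 - 64*x**2 + 1024*x**4/3 + O(x**6)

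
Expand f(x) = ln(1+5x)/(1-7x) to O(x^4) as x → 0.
5*x + 45*x**2/2 + 1195*x**3/6 + O(x**4)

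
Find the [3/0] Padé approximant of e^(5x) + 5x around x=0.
125*x**3/6 + 25*x**2/2 + 10*x + 1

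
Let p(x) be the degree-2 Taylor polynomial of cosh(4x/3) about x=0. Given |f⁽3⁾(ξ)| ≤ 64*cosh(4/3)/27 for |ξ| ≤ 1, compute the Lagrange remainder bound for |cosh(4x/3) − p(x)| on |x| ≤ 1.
32*cosh(4/3)/81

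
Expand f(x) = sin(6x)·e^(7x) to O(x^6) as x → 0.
6*x + 42*x**2 + 111*x**3 + 91*x**4 - 4339*x**5/20 + O(x**6)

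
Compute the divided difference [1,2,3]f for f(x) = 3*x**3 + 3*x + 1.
18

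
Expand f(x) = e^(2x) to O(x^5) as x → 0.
1 + 2*x + 2*x**2 + 4*x**3/3 + 2*x**4/3 + O(x**5)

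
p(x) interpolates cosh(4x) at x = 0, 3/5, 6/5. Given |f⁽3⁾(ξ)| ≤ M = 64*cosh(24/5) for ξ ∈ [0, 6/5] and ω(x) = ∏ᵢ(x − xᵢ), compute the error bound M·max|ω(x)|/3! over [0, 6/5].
64*sqrt(3)*cosh(24/5)/125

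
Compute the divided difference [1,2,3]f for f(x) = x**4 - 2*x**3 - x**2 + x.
12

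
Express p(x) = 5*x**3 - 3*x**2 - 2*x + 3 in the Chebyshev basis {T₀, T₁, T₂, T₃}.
(3/2)T₀ + (7/4)T₁ + (-3/2)T₂ + (5/4)T₃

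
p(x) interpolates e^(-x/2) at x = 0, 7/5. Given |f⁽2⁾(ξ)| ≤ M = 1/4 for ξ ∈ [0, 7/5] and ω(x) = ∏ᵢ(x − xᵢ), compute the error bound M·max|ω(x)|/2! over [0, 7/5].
49/800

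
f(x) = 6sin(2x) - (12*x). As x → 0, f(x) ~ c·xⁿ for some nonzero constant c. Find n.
3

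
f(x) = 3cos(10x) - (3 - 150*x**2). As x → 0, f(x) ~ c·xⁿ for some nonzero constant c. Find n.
4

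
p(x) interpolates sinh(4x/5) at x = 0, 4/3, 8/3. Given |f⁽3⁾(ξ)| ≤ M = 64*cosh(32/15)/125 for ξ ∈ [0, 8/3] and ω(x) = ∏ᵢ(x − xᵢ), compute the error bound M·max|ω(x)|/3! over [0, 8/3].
4096*sqrt(3)*cosh(32/15)/91125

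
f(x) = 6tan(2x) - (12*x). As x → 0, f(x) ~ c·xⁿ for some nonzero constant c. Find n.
3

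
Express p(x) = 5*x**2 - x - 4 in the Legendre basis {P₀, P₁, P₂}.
(-7/3)P₀ - P₁ + (10/3)P₂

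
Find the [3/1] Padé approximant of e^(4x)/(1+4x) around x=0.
(44*x**3/3 + 8*x**2 + 9*x/2 + 1)/(9*x/2 + 1)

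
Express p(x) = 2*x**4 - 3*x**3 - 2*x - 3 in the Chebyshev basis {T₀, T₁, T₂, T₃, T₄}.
(-9/4)T₀ + (-17/4)T₁ + T₂ + (-3/4)T₃ + (1/4)T₄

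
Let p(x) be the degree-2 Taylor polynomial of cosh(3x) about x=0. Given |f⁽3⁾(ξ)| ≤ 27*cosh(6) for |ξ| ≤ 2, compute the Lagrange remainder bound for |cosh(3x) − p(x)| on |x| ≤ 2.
36*cosh(6)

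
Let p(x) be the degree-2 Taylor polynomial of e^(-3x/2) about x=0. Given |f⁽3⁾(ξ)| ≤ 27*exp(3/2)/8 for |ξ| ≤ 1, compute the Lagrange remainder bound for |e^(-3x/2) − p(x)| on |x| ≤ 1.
9*exp(3/2)/16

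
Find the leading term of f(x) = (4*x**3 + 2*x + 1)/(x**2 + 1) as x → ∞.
4*x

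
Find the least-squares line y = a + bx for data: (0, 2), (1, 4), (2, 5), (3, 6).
a = 23/10, b = 13/10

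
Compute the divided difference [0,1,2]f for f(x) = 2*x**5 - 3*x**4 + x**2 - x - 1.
10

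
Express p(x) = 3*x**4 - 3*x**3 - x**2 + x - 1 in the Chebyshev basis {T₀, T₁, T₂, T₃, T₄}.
(-3/8)T₀ + (-5/4)T₁ + T₂ + (-3/4)T₃ + (3/8)T₄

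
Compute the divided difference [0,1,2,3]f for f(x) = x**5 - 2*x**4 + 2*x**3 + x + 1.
15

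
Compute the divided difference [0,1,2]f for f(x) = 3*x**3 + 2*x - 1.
9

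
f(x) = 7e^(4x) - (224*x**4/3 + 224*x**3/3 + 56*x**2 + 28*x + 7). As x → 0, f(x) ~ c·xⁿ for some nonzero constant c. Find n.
5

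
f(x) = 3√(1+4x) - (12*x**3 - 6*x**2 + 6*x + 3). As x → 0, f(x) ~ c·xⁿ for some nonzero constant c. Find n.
4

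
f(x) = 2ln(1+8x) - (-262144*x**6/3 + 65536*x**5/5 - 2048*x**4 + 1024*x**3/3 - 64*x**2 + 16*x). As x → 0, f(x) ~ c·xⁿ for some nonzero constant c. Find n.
7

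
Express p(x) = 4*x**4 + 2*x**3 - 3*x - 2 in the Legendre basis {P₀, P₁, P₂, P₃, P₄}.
(-6/5)P₀ + (-9/5)P₁ + (16/7)P₂ + (4/5)P₃ + (32/35)P₄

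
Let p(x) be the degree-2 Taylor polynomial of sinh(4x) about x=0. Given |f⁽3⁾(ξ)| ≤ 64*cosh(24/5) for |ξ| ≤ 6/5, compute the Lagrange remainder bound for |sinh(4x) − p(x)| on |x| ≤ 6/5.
2304*cosh(24/5)/125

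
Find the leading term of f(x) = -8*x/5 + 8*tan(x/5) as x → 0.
8*x**3/375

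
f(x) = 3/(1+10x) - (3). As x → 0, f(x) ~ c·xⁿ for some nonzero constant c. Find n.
1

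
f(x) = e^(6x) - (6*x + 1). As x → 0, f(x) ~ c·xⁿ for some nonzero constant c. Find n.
2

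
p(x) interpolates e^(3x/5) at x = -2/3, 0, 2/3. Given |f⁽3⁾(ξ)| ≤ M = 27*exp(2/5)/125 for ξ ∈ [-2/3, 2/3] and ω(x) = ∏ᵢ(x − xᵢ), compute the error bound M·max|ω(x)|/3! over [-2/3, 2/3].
8*sqrt(3)*exp(2/5)/3375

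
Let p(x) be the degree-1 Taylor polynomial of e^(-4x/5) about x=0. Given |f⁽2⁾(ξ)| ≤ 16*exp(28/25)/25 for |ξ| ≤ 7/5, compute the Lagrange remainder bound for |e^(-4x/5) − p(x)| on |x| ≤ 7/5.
392*exp(28/25)/625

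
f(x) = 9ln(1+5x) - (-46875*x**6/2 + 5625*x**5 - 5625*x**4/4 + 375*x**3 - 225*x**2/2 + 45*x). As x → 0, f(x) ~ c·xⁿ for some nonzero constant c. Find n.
7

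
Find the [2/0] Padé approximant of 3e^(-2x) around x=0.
6*x**2 - 6*x + 3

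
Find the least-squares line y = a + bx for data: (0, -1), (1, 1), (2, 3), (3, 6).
a = -6/5, b = 23/10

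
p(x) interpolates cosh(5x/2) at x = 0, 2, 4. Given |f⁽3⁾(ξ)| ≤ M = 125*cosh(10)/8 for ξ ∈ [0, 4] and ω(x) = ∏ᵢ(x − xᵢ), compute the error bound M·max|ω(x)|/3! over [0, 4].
125*sqrt(3)*cosh(10)/27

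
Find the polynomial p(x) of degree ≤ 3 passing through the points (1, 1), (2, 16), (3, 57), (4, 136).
2*x**3 + x**2 - 2*x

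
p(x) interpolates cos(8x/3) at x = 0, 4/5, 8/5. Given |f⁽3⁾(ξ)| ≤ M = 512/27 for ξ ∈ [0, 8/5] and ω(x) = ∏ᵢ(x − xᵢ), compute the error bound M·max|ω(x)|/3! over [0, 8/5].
32768*sqrt(3)/91125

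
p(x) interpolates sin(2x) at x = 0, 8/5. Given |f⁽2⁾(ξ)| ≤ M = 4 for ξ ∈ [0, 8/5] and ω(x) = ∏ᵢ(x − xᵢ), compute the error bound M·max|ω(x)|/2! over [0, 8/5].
32/25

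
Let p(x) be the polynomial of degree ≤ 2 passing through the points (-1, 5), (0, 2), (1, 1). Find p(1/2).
5/4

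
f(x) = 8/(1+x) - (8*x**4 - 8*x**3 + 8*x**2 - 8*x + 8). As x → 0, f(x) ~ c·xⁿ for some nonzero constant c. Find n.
5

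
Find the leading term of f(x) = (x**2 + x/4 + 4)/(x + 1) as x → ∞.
x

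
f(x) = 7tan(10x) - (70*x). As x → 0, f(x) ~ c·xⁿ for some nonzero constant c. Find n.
3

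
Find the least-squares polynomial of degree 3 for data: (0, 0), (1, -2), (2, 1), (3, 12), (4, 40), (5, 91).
-1/7 + (-5/6)x + (-45/28)x² + (13/12)x³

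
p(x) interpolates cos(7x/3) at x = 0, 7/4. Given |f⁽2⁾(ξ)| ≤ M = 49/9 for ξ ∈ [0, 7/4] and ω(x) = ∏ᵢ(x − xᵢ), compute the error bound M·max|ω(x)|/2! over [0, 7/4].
2401/1152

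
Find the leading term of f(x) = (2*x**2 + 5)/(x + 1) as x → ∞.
2*x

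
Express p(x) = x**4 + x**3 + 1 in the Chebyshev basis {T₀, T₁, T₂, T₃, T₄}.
(11/8)T₀ + (3/4)T₁ + (1/2)T₂ + (1/4)T₃ + (1/8)T₄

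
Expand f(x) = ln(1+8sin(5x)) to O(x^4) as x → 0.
40*x - 800*x**2 + 63500*x**3/3 + O(x**4)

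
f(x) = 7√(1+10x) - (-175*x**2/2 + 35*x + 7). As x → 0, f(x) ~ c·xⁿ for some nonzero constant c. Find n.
3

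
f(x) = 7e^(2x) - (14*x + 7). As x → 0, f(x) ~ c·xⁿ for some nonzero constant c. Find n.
2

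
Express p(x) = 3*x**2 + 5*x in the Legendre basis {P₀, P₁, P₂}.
P₀ + (5)P₁ + (2)P₂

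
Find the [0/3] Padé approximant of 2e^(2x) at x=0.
2/(-4*x**3/3 + 2*x**2 - 2*x + 1)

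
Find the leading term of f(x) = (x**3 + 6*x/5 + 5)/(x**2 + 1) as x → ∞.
x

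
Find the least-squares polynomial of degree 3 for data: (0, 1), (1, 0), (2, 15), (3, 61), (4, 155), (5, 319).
16/21 + (-71/63)x + (-23/12)x² + (107/36)x³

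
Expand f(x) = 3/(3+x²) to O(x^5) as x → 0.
1 - x**2/3 + x**4/9 + O(x**5)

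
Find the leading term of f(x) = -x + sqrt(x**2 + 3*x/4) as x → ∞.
3/8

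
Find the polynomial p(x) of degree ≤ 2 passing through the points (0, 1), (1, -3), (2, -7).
1 - 4*x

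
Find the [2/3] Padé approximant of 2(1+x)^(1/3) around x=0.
(7*x**2/9 + 8*x/3 + 2)/(-x**3/162 + x**2/6 + x + 1)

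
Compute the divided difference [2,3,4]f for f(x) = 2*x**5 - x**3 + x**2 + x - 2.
562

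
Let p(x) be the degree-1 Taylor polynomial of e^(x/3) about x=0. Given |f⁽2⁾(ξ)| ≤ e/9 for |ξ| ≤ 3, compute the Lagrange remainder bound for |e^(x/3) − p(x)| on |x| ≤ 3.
e/2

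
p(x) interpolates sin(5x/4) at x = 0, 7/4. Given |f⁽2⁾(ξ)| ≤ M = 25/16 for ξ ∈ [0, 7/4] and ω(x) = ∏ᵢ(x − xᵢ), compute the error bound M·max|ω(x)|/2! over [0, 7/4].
1225/2048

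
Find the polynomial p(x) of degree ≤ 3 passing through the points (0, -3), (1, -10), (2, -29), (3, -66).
-x**3 - 3*x**2 - 3*x - 3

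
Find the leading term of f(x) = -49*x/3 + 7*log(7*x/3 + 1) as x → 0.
-343*x**2/18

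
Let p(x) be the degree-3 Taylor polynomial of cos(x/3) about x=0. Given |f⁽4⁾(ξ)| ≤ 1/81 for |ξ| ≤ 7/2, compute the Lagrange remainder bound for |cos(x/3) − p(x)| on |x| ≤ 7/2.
2401/31104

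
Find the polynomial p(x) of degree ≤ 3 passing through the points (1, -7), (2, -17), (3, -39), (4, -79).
-x**3 - 3*x - 3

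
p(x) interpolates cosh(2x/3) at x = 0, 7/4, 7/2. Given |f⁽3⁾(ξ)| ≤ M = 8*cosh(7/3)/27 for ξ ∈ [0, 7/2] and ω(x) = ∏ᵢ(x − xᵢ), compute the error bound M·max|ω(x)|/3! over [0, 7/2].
343*sqrt(3)*cosh(7/3)/5832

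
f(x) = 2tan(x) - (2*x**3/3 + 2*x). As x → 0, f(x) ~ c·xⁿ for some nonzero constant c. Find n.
5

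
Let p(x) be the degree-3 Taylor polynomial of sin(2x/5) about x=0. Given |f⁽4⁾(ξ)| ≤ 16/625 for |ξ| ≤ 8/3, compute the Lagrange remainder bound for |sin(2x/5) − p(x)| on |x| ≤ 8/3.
8192/151875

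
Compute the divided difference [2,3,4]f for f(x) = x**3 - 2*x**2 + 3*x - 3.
7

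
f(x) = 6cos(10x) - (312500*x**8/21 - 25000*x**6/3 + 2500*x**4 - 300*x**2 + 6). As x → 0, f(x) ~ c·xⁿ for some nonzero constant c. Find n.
10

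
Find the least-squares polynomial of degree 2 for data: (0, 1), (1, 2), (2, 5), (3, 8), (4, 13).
33/35 + (5/7)x + (4/7)x²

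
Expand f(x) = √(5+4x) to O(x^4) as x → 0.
sqrt(5) + 2*sqrt(5)*x/5 - 2*sqrt(5)*x**2/25 + 4*sqrt(5)*x**3/125 + O(x**4)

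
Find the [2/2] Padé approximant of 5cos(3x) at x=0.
(5 - 75*x**2/4)/(3*x**2/4 + 1)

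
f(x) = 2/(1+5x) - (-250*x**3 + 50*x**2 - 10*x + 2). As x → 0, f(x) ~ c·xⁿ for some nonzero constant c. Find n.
4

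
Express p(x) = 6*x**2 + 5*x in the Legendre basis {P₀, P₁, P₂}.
(2)P₀ + (5)P₁ + (4)P₂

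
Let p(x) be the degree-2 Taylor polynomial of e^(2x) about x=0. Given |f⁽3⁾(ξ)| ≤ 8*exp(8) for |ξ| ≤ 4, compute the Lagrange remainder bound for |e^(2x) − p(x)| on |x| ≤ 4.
256*exp(8)/3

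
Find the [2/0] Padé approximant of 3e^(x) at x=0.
3*x**2/2 + 3*x + 3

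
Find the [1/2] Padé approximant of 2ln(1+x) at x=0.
2*x/(-x**2/12 + x/2 + 1)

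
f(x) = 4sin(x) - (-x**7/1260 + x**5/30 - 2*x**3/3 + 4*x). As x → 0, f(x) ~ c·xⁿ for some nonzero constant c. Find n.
9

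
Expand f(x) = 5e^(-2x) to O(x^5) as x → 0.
5 - 10*x + 10*x**2 - 20*x**3/3 + 10*x**4/3 + O(x**5)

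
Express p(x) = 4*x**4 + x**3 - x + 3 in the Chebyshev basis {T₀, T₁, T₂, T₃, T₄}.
(9/2)T₀ + (-1/4)T₁ + (2)T₂ + (1/4)T₃ + (1/2)T₄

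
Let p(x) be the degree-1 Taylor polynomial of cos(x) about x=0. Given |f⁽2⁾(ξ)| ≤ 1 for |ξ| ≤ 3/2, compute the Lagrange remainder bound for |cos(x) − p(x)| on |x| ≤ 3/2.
9/8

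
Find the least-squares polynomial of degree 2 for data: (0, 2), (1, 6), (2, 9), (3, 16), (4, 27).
18/7 + (6/7)x + (9/7)x²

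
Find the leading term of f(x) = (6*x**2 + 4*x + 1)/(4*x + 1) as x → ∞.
3*x/2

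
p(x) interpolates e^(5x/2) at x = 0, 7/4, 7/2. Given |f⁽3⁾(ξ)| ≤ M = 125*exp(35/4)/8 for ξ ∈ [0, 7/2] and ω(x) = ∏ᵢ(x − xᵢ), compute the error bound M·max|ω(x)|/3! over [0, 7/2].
42875*sqrt(3)*exp(35/4)/13824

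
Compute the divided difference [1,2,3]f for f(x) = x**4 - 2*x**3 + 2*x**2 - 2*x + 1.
15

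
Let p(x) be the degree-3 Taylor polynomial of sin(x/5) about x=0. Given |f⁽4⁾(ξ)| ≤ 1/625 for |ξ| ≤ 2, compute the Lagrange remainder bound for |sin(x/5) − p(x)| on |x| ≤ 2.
2/1875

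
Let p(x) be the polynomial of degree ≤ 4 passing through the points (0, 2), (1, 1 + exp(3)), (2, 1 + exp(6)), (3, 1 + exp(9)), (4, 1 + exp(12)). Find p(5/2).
-5*exp(12)/128 - 5*exp(3)/32 + 131/128 + 45*exp(6)/64 + 15*exp(9)/32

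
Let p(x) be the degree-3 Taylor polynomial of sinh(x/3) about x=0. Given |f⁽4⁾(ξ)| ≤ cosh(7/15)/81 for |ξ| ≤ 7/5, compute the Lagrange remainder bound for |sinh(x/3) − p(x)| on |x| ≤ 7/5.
2401*cosh(7/15)/1215000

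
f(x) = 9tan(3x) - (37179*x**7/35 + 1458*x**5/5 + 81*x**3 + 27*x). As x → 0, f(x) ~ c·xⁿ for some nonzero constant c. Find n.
9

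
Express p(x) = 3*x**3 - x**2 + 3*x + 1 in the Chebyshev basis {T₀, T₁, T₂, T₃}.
(1/2)T₀ + (21/4)T₁ + (-1/2)T₂ + (3/4)T₃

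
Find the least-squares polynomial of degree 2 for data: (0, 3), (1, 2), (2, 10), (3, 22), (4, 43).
20/7 + (-26/7)x + (24/7)x²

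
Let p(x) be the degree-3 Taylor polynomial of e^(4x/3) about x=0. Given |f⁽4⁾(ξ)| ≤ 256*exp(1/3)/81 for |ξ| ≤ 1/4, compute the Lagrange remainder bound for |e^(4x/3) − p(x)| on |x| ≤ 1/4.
exp(1/3)/1944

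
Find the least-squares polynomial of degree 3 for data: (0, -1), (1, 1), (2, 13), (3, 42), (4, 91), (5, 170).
-67/63 + (-299/378)x + (491/252)x² + (109/108)x³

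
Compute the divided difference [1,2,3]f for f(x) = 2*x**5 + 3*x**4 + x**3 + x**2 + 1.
262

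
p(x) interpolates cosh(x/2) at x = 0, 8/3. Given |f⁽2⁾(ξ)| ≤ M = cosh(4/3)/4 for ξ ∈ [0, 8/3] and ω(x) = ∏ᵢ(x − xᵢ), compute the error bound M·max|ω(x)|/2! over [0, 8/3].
2*cosh(4/3)/9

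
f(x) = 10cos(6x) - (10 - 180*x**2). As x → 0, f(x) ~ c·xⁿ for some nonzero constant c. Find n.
4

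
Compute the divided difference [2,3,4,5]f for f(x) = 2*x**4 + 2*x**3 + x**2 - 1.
30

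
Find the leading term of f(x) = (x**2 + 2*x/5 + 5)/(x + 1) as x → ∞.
x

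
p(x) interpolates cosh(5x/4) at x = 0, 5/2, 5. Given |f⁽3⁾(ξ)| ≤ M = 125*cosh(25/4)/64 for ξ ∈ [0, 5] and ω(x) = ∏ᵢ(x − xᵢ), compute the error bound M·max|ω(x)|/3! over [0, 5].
15625*sqrt(3)*cosh(25/4)/13824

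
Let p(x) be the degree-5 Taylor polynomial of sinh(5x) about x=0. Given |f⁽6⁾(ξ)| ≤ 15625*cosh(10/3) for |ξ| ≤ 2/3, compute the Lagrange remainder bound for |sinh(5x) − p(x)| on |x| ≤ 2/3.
12500*cosh(10/3)/6561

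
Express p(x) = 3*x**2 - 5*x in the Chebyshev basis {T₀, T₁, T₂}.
(3/2)T₀ + (-5)T₁ + (3/2)T₂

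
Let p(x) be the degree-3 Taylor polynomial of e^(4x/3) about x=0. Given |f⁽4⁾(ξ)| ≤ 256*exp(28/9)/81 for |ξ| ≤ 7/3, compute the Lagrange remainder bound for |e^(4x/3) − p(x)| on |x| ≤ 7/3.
76832*exp(28/9)/19683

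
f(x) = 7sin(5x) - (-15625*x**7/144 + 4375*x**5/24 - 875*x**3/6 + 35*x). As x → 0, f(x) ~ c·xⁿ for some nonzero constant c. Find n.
9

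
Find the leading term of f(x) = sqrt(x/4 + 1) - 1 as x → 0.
x/8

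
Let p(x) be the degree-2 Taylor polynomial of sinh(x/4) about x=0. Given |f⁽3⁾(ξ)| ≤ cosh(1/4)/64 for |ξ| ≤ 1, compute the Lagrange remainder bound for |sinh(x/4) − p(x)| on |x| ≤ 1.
cosh(1/4)/384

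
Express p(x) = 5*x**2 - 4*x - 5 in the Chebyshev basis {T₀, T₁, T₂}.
(-5/2)T₀ + (-4)T₁ + (5/2)T₂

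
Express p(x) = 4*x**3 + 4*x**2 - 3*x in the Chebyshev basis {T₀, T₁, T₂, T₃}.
(2)T₀ + (2)T₂ + T₃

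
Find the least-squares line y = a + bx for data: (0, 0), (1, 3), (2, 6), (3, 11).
a = -2/5, b = 18/5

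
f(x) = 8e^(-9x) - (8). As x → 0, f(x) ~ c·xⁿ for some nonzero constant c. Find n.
1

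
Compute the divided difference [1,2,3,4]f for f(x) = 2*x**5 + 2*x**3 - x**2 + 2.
132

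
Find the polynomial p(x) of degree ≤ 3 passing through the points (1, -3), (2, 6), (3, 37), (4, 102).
2*x**3 - x**2 - 2*x - 2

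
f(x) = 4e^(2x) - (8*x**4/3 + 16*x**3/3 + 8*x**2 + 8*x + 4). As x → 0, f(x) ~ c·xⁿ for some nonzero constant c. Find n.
5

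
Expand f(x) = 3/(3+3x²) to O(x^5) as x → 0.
1 - x**2 + x**4 + O(x**5)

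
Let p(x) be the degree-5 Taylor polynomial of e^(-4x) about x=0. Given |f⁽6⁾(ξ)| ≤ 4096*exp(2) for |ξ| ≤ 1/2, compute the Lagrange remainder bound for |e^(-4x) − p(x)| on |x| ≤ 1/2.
4*exp(2)/45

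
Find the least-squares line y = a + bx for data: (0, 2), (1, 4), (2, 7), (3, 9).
a = 19/10, b = 12/5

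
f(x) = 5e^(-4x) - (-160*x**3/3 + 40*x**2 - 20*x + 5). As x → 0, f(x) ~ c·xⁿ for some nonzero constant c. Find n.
4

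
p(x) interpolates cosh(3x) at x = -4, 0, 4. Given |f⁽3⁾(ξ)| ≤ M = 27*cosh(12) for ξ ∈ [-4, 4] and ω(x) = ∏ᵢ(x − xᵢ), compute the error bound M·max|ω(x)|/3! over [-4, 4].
64*sqrt(3)*cosh(12)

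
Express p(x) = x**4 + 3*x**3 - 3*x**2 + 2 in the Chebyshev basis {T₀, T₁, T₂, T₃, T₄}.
(7/8)T₀ + (9/4)T₁ - T₂ + (3/4)T₃ + (1/8)T₄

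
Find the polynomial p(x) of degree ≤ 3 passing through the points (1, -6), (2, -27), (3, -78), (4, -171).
-2*x**3 - 3*x**2 + 2*x - 3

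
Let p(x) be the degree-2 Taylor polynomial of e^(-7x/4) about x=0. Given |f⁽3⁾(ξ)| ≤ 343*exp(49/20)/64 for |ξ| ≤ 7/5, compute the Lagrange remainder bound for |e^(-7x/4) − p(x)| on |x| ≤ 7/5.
117649*exp(49/20)/48000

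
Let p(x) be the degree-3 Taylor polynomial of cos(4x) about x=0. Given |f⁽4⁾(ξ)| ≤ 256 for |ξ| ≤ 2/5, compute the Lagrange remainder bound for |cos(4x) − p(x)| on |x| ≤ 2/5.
512/1875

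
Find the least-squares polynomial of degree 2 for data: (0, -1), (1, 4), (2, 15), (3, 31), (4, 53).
-36/35 + (33/14)x + (39/14)x²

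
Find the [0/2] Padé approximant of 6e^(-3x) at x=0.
6/(9*x**2/2 + 3*x + 1)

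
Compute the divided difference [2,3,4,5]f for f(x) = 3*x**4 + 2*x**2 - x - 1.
42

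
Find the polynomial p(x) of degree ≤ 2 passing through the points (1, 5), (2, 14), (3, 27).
2*x**2 + 3*x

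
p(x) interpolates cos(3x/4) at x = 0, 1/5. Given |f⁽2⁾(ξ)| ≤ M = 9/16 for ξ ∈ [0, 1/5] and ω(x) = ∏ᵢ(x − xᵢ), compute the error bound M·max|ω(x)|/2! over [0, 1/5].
9/3200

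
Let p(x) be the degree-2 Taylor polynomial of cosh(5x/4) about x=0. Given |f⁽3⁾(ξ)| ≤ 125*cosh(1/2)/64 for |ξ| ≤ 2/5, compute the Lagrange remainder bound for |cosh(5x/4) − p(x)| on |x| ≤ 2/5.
cosh(1/2)/48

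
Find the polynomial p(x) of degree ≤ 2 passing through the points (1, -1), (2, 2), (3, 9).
2*x**2 - 3*x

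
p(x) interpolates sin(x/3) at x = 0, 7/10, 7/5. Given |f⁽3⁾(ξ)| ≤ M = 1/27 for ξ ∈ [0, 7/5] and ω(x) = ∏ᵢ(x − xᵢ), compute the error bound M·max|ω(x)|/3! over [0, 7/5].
343*sqrt(3)/729000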